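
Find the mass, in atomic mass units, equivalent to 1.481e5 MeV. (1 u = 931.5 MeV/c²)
m = E/c² = 159 u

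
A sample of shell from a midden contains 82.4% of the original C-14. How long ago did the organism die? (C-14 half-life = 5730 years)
Age = t½ × log₂(1/ratio) = 1600 years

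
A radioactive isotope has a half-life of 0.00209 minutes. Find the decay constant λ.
λ = ln(2)/t½ = 331.6 minute⁻¹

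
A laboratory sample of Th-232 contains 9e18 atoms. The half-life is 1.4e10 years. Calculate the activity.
A = λN = 4.456e8 decays/year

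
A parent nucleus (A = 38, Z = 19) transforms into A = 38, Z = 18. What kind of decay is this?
ΔA = 0, ΔZ = -1 ⇒ beta-plus decay (β⁺) or electron capture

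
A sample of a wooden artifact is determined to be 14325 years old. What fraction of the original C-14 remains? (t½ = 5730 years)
N/N₀ = (1/2)^(t/t½) = 0.1768 = 17.7%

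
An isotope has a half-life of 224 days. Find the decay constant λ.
λ = ln(2)/t½ = 0.003094 day⁻¹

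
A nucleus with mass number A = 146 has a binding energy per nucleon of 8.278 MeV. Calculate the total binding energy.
B.E. = 8.278 × 146 = 1209 MeV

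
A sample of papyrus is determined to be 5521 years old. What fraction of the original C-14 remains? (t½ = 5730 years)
N/N₀ = (1/2)^(t/t½) = 0.5128 = 51.3%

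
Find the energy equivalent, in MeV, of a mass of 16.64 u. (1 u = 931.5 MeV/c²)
E = mc² = 15500 MeV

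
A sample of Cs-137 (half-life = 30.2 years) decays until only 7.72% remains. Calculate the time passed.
t = t½ × log₂(N₀/N) = 111.6 years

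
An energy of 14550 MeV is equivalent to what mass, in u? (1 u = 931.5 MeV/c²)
m = E/c² = 15.62 u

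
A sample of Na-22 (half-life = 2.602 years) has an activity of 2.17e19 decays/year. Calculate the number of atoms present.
N = A/λ = 8.146e19 atoms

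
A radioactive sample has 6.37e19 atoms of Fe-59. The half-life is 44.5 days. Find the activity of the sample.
A = λN = 9.922e17 decays/day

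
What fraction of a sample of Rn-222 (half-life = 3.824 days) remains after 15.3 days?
N/N₀ = (1/2)^(t/t½) = 0.06245 = 6.25%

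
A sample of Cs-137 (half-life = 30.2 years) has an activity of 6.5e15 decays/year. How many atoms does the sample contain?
N = A/λ = 2.832e17 atoms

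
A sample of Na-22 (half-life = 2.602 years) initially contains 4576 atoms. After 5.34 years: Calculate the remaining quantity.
N = N₀(1/2)^(t/t½) = 1103 atoms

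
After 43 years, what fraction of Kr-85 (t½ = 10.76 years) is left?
N/N₀ = (1/2)^(t/t½) = 0.06266 = 6.27%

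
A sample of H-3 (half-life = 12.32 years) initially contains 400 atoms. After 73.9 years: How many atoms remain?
N = N₀(1/2)^(t/t½) = 6.257 atoms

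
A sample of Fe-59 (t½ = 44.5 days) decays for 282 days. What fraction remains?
N/N₀ = (1/2)^(t/t½) = 0.01237 = 1.24%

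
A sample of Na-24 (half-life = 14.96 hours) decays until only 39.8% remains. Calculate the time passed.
t = t½ × log₂(N₀/N) = 19.88 hours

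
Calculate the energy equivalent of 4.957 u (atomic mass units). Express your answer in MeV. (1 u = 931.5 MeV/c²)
E = mc² = 4617 MeV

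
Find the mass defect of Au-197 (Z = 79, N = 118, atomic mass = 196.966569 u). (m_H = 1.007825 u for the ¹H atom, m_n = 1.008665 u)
Δm = Z·m_H + N·m_n − M = 1.674 u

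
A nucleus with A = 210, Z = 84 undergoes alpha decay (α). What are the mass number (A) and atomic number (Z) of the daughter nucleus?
Daughter: A = 206, Z = 82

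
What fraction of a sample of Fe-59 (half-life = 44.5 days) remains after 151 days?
N/N₀ = (1/2)^(t/t½) = 0.09518 = 9.52%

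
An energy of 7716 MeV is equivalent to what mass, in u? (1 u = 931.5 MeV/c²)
m = E/c² = 8.283 u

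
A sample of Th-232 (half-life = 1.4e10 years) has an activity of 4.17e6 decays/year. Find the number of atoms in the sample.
N = A/λ = 8.422e16 atoms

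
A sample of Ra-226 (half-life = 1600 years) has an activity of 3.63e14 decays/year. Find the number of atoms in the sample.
N = A/λ = 8.379e17 atoms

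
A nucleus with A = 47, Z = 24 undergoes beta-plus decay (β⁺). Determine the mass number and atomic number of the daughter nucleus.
Daughter: A = 47, Z = 23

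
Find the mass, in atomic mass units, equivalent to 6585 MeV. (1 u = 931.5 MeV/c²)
m = E/c² = 7.069 u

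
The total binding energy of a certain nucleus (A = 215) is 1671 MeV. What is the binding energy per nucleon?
B.E./A = 1671/215 = 7.772 MeV/nucleon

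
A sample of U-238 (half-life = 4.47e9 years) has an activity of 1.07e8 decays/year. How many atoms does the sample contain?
N = A/λ = 6.9e17 atoms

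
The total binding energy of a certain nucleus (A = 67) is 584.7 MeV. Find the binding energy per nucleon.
B.E./A = 584.7/67 = 8.727 MeV/nucleon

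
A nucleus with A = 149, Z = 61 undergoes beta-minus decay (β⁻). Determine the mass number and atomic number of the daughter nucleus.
Daughter: A = 149, Z = 62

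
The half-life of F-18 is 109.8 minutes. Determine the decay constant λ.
λ = ln(2)/t½ = 0.006313 minute⁻¹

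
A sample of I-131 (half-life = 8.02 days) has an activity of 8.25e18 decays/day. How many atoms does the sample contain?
N = A/λ = 9.546e19 atoms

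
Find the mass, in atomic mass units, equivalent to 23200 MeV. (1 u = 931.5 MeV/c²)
m = E/c² = 24.91 u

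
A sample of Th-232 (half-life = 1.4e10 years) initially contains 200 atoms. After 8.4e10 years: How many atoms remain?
N = N₀(1/2)^(t/t½) = 3.125 atoms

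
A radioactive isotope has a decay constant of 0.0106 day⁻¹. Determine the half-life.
t½ = ln(2)/λ = 65.39 days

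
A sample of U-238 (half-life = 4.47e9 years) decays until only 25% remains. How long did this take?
t = t½ × log₂(N₀/N) = 8.94e9 years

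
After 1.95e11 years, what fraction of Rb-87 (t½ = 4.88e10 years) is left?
N/N₀ = (1/2)^(t/t½) = 0.06268 = 6.27%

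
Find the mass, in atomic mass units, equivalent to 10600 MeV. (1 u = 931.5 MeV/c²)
m = E/c² = 11.38 u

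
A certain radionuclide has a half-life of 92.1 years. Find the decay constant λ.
λ = ln(2)/t½ = 0.007526 year⁻¹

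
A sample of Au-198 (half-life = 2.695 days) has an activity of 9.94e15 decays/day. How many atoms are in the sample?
N = A/λ = 3.865e16 atoms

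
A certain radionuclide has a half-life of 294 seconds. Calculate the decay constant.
λ = ln(2)/t½ = 0.002358 second⁻¹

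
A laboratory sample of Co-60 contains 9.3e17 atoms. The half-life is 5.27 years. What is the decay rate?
A = λN = 1.223e17 decays/year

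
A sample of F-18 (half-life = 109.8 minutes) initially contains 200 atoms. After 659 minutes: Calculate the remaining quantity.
N = N₀(1/2)^(t/t½) = 3.121 atoms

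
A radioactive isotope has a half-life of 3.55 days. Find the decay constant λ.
λ = ln(2)/t½ = 0.1953 day⁻¹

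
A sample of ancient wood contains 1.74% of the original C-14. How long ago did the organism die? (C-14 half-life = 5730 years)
Age = t½ × log₂(1/ratio) = 33490 years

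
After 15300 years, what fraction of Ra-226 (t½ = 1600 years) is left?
N/N₀ = (1/2)^(t/t½) = 0.001323 = 0.132%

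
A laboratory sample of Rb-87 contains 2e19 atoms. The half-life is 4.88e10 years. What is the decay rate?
A = λN = 2.841e8 decays/year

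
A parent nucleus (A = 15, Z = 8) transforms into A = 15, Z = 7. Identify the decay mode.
ΔA = 0, ΔZ = -1 ⇒ beta-plus decay (β⁺) or electron capture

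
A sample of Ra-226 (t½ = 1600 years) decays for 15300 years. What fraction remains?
N/N₀ = (1/2)^(t/t½) = 0.001323 = 0.132%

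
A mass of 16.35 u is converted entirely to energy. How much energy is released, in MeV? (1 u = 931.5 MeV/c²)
E = mc² = 15230 MeV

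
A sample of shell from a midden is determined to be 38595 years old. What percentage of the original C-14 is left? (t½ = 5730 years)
N/N₀ = (1/2)^(t/t½) = 0.009384 = 0.938%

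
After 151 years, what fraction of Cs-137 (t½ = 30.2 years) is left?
N/N₀ = (1/2)^(t/t½) = 0.03125 = 3.12%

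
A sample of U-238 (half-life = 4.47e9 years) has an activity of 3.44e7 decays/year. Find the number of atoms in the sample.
N = A/λ = 2.218e17 atoms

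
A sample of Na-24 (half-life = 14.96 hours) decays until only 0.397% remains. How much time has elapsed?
t = t½ × log₂(N₀/N) = 119.3 hours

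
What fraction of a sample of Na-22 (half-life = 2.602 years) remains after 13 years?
N/N₀ = (1/2)^(t/t½) = 0.03133 = 3.13%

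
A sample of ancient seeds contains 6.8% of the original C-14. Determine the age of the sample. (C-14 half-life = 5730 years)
Age = t½ × log₂(1/ratio) = 22220 years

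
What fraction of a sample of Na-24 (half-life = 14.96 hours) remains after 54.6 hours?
N/N₀ = (1/2)^(t/t½) = 0.07967 = 7.97%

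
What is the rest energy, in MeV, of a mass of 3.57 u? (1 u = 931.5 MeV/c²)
E = mc² = 3325 MeV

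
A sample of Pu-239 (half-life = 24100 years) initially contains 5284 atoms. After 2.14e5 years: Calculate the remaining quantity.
N = N₀(1/2)^(t/t½) = 11.22 atoms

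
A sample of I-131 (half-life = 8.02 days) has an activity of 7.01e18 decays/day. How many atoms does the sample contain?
N = A/λ = 8.111e19 atoms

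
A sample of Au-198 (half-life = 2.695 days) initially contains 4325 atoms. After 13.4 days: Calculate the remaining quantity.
N = N₀(1/2)^(t/t½) = 137.8 atoms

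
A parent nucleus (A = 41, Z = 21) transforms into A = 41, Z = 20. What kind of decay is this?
ΔA = 0, ΔZ = -1 ⇒ beta-plus decay (β⁺) or electron capture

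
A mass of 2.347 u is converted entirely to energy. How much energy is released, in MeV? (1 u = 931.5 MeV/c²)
E = mc² = 2186 MeV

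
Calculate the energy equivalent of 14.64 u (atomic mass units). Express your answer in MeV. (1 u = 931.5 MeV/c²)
E = mc² = 13640 MeV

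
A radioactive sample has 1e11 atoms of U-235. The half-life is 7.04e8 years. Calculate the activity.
A = λN = 98.46 decays/year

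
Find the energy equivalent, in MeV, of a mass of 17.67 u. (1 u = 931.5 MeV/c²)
E = mc² = 16460 MeV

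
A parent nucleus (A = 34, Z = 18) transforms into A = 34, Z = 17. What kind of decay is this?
ΔA = 0, ΔZ = -1 ⇒ beta-plus decay (β⁺) or electron capture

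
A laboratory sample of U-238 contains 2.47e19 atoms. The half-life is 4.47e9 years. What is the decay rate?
A = λN = 3.83e9 decays/year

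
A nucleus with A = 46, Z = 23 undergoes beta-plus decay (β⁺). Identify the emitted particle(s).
β⁺: positron (e⁺) + neutrino (νₑ)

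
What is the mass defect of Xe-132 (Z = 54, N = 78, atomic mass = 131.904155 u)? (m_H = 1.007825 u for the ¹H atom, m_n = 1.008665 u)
Δm = Z·m_H + N·m_n − M = 1.194 u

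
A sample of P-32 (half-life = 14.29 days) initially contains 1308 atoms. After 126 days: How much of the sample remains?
N = N₀(1/2)^(t/t½) = 2.899 atoms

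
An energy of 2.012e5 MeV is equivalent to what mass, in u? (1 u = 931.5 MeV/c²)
m = E/c² = 216 u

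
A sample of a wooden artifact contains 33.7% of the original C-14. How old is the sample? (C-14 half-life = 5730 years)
Age = t½ × log₂(1/ratio) = 8991 years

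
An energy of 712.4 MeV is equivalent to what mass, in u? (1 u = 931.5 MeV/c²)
m = E/c² = 0.7648 u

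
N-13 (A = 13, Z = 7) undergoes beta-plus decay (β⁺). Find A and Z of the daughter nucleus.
Daughter: A = 13, Z = 6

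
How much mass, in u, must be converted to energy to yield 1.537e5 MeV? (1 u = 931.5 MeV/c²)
m = E/c² = 165 u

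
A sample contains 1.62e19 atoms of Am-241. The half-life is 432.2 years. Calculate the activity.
A = λN = 2.598e16 decays/year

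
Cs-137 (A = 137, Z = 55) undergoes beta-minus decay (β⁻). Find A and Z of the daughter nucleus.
Daughter: A = 137, Z = 56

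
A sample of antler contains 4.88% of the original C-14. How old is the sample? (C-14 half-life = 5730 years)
Age = t½ × log₂(1/ratio) = 24970 years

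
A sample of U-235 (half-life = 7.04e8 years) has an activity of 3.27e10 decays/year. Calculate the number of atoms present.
N = A/λ = 3.321e19 atoms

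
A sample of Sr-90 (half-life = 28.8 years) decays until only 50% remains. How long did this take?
t = t½ × log₂(N₀/N) = 28.8 years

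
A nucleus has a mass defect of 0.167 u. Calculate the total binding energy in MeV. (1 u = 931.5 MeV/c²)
B.E. = Δm × 931.5 = 155.6 MeV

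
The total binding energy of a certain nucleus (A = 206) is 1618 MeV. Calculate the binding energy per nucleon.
B.E./A = 1618/206 = 7.854 MeV/nucleon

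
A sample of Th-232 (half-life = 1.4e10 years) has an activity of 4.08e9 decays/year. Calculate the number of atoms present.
N = A/λ = 8.241e19 atoms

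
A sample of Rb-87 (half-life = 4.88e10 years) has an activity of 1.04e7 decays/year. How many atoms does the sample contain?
N = A/λ = 7.322e17 atoms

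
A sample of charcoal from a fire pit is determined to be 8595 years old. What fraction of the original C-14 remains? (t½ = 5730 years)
N/N₀ = (1/2)^(t/t½) = 0.3536 = 35.4%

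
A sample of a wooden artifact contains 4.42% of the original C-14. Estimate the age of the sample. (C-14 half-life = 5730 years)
Age = t½ × log₂(1/ratio) = 25780 years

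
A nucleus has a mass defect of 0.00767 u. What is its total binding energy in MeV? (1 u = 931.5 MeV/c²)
B.E. = Δm × 931.5 = 7.145 MeV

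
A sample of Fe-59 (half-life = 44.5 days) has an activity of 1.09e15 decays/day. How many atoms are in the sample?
N = A/λ = 6.998e16 atoms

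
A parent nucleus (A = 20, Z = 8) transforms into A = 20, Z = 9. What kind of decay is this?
ΔA = 0, ΔZ = +1 ⇒ beta-minus decay (β⁻)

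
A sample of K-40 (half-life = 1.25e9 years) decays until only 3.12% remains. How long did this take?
t = t½ × log₂(N₀/N) = 6.253e9 years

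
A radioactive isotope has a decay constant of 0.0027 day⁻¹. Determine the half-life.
t½ = ln(2)/λ = 256.7 days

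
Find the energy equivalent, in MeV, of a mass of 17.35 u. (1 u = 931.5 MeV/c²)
E = mc² = 16160 MeV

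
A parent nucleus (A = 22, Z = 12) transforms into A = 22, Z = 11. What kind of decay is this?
ΔA = 0, ΔZ = -1 ⇒ beta-plus decay (β⁺) or electron capture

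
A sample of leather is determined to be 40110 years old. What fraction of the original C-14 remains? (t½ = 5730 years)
N/N₀ = (1/2)^(t/t½) = 0.007812 = 0.781%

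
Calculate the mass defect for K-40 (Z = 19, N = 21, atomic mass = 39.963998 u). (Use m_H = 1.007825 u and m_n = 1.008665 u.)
Δm = Z·m_H + N·m_n − M = 0.3666 u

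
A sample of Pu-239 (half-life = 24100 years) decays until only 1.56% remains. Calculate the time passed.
t = t½ × log₂(N₀/N) = 1.447e5 years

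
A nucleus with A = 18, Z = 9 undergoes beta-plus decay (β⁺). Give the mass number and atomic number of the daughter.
Daughter: A = 18, Z = 8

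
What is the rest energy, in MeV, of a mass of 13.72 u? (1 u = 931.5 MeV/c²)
E = mc² = 12780 MeV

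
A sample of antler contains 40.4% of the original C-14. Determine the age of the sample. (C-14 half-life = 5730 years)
Age = t½ × log₂(1/ratio) = 7492 years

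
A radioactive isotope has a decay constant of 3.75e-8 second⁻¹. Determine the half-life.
t½ = ln(2)/λ = 1.848e7 seconds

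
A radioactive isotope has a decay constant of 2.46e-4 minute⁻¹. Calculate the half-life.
t½ = ln(2)/λ = 2818 minutes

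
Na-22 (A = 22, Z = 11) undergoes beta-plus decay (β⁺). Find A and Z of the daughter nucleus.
Daughter: A = 22, Z = 10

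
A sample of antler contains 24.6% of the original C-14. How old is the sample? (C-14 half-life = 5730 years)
Age = t½ × log₂(1/ratio) = 11590 years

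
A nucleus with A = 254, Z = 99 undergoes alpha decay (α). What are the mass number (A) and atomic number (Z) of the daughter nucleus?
Daughter: A = 250, Z = 97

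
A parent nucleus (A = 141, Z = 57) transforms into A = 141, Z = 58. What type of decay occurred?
ΔA = 0, ΔZ = +1 ⇒ beta-minus decay (β⁻)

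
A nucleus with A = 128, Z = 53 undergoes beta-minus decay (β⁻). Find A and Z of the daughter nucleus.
Daughter: A = 128, Z = 54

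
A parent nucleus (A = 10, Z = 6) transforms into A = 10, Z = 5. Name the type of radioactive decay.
ΔA = 0, ΔZ = -1 ⇒ beta-plus decay (β⁺) or electron capture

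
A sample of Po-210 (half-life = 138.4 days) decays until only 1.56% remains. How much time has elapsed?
t = t½ × log₂(N₀/N) = 830.7 days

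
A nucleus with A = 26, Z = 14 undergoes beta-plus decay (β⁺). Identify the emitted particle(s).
β⁺: positron (e⁺) + neutrino (νₑ)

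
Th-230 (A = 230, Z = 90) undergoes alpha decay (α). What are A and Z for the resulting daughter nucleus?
Daughter: A = 226, Z = 88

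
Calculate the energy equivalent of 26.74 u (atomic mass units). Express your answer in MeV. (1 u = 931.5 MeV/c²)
E = mc² = 24910 MeV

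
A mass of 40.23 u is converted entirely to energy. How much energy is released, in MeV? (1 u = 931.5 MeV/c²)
E = mc² = 37470 MeV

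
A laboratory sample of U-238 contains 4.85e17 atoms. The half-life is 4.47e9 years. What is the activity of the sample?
A = λN = 7.521e7 decays/year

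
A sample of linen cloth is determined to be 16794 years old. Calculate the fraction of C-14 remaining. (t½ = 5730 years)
N/N₀ = (1/2)^(t/t½) = 0.1311 = 13.1%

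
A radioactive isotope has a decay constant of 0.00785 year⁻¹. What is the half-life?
t½ = ln(2)/λ = 88.3 years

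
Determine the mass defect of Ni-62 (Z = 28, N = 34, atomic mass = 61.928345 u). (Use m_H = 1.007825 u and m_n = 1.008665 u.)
Δm = Z·m_H + N·m_n − M = 0.5854 u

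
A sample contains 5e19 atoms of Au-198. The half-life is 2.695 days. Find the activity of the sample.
A = λN = 1.286e19 decays/day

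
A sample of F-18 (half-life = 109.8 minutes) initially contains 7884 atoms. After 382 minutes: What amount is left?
N = N₀(1/2)^(t/t½) = 707 atoms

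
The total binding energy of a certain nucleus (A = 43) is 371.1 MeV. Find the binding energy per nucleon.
B.E./A = 371.1/43 = 8.63 MeV/nucleon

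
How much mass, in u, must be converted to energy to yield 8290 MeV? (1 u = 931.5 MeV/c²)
m = E/c² = 8.9 u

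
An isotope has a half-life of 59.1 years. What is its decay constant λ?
λ = ln(2)/t½ = 0.01173 year⁻¹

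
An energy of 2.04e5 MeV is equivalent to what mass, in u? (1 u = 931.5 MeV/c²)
m = E/c² = 219 u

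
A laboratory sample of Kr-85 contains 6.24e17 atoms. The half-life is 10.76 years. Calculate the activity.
A = λN = 4.02e16 decays/year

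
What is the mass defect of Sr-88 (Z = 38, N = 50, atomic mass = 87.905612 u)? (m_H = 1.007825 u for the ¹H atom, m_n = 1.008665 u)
Δm = Z·m_H + N·m_n − M = 0.825 u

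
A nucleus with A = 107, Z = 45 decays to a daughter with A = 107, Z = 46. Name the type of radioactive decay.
ΔA = 0, ΔZ = +1 ⇒ beta-minus decay (β⁻)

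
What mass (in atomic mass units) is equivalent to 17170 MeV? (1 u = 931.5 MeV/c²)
m = E/c² = 18.43 u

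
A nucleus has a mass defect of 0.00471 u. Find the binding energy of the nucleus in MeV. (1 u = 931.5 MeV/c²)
B.E. = Δm × 931.5 = 4.387 MeV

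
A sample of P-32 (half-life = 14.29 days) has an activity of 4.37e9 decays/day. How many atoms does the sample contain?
N = A/λ = 9.009e10 atoms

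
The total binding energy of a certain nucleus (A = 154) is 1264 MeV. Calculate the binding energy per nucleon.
B.E./A = 1264/154 = 8.208 MeV/nucleon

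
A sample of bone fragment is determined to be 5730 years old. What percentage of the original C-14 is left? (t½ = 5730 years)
N/N₀ = (1/2)^(t/t½) = 0.5 = 50%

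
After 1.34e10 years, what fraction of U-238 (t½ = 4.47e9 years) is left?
N/N₀ = (1/2)^(t/t½) = 0.1252 = 12.5%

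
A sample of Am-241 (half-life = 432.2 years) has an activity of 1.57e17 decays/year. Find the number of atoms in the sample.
N = A/λ = 9.789e19 atoms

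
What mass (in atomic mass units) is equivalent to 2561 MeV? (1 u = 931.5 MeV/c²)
m = E/c² = 2.749 u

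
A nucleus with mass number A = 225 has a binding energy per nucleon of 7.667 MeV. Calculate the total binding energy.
B.E. = 7.667 × 225 = 1725 MeV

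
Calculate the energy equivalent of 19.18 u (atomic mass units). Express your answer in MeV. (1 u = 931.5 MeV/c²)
E = mc² = 17870 MeV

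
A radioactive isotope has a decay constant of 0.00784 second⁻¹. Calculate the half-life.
t½ = ln(2)/λ = 88.41 seconds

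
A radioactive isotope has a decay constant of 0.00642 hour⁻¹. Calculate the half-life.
t½ = ln(2)/λ = 108 hours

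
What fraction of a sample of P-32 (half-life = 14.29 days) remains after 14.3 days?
N/N₀ = (1/2)^(t/t½) = 0.4998 = 50%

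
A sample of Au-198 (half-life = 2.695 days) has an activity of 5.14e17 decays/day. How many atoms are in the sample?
N = A/λ = 1.998e18 atoms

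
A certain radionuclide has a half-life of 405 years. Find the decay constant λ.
λ = ln(2)/t½ = 0.001711 year⁻¹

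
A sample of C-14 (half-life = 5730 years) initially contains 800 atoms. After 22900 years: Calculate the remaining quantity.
N = N₀(1/2)^(t/t½) = 50.12 atoms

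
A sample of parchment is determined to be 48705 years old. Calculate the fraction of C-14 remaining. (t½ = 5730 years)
N/N₀ = (1/2)^(t/t½) = 0.002762 = 0.276%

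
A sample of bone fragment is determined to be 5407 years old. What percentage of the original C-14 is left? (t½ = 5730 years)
N/N₀ = (1/2)^(t/t½) = 0.5199 = 52%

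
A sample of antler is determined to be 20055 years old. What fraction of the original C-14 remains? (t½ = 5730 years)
N/N₀ = (1/2)^(t/t½) = 0.08839 = 8.84%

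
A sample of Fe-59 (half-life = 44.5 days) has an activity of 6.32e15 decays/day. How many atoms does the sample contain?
N = A/λ = 4.057e17 atoms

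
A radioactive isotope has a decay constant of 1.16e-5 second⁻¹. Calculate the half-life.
t½ = ln(2)/λ = 59750 seconds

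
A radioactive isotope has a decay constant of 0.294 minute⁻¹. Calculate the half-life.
t½ = ln(2)/λ = 2.358 minutes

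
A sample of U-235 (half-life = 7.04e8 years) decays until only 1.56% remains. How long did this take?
t = t½ × log₂(N₀/N) = 4.226e9 years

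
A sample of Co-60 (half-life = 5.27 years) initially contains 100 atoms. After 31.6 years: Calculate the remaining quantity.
N = N₀(1/2)^(t/t½) = 1.567 atoms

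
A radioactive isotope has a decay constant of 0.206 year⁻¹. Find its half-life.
t½ = ln(2)/λ = 3.365 years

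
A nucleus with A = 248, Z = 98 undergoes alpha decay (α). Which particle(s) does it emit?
α particle = ⁴₂He (2 protons + 2 neutrons)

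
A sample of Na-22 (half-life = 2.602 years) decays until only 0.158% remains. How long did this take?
t = t½ × log₂(N₀/N) = 24.21 years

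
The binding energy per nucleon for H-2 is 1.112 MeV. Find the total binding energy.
B.E. = 1.112 × 2 = 2.224 MeV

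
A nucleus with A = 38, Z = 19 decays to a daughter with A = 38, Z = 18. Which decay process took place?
ΔA = 0, ΔZ = -1 ⇒ beta-plus decay (β⁺) or electron capture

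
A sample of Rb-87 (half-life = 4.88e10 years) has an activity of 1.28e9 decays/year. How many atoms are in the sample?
N = A/λ = 9.012e19 atoms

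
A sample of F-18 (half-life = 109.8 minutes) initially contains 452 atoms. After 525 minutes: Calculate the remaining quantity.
N = N₀(1/2)^(t/t½) = 16.44 atoms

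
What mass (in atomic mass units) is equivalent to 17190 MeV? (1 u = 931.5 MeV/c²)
m = E/c² = 18.45 u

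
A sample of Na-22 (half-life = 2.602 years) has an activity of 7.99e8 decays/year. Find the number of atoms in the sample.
N = A/λ = 2.999e9 atoms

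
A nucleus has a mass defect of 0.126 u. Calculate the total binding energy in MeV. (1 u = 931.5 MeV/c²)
B.E. = Δm × 931.5 = 117.4 MeV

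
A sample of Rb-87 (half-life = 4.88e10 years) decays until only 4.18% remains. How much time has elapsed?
t = t½ × log₂(N₀/N) = 2.235e11 years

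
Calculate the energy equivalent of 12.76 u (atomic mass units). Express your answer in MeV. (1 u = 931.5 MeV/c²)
E = mc² = 11890 MeV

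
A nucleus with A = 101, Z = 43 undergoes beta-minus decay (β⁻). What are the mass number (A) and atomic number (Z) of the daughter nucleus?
Daughter: A = 101, Z = 44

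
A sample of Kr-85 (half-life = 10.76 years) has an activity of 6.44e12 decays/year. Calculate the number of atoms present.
N = A/λ = 9.997e13 atoms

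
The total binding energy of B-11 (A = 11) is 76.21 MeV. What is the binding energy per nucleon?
B.E./A = 76.21/11 = 6.928 MeV/nucleon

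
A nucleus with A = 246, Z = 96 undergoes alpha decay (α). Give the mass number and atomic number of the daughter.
Daughter: A = 242, Z = 94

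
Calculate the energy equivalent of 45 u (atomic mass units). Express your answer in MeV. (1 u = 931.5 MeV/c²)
E = mc² = 41920 MeV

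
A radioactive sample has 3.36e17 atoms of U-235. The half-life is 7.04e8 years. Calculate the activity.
A = λN = 3.308e8 decays/year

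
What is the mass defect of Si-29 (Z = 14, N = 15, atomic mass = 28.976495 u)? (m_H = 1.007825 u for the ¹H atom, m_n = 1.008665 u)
Δm = Z·m_H + N·m_n − M = 0.263 u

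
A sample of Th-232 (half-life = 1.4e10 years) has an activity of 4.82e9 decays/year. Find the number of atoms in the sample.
N = A/λ = 9.735e19 atoms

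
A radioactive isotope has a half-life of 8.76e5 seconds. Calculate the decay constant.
λ = ln(2)/t½ = 7.913e-7 second⁻¹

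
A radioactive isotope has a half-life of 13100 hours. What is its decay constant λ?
λ = ln(2)/t½ = 5.291e-5 hour⁻¹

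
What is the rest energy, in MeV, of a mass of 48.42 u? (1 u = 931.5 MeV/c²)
E = mc² = 45100 MeV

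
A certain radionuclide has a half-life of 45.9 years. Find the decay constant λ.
λ = ln(2)/t½ = 0.0151 year⁻¹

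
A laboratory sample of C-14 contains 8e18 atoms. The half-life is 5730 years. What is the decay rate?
A = λN = 9.677e14 decays/year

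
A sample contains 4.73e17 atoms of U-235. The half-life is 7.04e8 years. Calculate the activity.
A = λN = 4.657e8 decays/year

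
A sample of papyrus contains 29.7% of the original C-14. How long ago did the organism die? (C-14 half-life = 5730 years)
Age = t½ × log₂(1/ratio) = 10040 years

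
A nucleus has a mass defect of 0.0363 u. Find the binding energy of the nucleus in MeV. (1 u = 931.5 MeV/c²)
B.E. = Δm × 931.5 = 33.81 MeV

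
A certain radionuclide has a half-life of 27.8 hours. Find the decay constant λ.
λ = ln(2)/t½ = 0.02493 hour⁻¹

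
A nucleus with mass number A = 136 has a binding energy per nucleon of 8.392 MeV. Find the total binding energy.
B.E. = 8.392 × 136 = 1141 MeV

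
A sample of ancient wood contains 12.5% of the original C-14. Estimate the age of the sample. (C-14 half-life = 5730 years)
Age = t½ × log₂(1/ratio) = 17190 years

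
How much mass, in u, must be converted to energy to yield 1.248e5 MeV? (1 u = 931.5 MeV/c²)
m = E/c² = 134 u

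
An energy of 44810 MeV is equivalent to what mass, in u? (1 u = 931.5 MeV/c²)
m = E/c² = 48.11 u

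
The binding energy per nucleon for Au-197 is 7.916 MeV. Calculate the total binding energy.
B.E. = 7.916 × 197 = 1559 MeV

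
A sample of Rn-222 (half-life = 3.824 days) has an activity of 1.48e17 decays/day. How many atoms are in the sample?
N = A/λ = 8.165e17 atoms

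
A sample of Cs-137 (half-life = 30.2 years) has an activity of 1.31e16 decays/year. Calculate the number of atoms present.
N = A/λ = 5.708e17 atoms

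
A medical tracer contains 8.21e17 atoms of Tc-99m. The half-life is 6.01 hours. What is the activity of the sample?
A = λN = 9.469e16 decays/hour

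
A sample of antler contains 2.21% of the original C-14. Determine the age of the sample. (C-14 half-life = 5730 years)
Age = t½ × log₂(1/ratio) = 31510 years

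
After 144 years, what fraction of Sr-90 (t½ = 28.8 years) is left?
N/N₀ = (1/2)^(t/t½) = 0.03125 = 3.12%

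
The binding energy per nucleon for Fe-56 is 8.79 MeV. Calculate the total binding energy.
B.E. = 8.79 × 56 = 492.2 MeV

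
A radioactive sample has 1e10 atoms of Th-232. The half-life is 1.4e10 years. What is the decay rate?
A = λN = 0.4951 decays/year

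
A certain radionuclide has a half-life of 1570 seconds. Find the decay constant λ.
λ = ln(2)/t½ = 4.415e-4 second⁻¹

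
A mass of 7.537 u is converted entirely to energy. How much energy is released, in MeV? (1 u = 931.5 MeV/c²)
E = mc² = 7021 MeV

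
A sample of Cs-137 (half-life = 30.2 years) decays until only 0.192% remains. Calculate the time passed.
t = t½ × log₂(N₀/N) = 272.5 years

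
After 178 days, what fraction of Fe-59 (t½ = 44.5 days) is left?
N/N₀ = (1/2)^(t/t½) = 0.0625 = 6.25%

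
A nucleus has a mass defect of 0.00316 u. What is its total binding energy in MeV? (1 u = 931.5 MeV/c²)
B.E. = Δm × 931.5 = 2.944 MeV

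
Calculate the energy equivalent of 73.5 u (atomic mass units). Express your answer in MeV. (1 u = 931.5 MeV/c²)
E = mc² = 68470 MeV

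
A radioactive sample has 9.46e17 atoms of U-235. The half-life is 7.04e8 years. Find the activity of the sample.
A = λN = 9.314e8 decays/year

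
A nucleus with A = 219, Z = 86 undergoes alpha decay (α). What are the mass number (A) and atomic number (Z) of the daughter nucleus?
Daughter: A = 215, Z = 84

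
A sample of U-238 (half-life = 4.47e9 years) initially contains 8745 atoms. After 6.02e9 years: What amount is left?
N = N₀(1/2)^(t/t½) = 3438 atoms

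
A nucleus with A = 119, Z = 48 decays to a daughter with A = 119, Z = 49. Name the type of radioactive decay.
ΔA = 0, ΔZ = +1 ⇒ beta-minus decay (β⁻)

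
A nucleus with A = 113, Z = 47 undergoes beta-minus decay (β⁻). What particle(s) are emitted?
β⁻: electron (e⁻) + antineutrino (ν̄ₑ)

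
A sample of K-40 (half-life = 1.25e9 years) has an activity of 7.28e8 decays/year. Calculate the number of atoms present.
N = A/λ = 1.313e18 atoms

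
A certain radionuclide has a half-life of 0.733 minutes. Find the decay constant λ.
λ = ln(2)/t½ = 0.9456 minute⁻¹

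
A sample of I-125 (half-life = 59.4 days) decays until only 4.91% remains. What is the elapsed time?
t = t½ × log₂(N₀/N) = 258.3 days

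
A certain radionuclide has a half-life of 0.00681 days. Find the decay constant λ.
λ = ln(2)/t½ = 101.8 day⁻¹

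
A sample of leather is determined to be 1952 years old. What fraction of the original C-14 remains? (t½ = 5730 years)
N/N₀ = (1/2)^(t/t½) = 0.7897 = 79%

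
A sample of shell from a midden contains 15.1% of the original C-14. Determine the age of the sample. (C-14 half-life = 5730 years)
Age = t½ × log₂(1/ratio) = 15630 years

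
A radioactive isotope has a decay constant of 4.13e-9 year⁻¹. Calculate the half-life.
t½ = ln(2)/λ = 1.678e8 years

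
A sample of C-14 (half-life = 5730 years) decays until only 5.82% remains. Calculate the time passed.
t = t½ × log₂(N₀/N) = 23510 years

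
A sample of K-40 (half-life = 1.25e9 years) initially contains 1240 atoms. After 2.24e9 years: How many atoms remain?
N = N₀(1/2)^(t/t½) = 358.1 atoms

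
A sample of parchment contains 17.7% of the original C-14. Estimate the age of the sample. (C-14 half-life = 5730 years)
Age = t½ × log₂(1/ratio) = 14310 years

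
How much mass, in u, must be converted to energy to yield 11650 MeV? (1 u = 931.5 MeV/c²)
m = E/c² = 12.51 u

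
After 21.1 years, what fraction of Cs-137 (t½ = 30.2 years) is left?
N/N₀ = (1/2)^(t/t½) = 0.6161 = 61.6%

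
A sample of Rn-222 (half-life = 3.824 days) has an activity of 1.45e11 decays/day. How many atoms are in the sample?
N = A/λ = 7.999e11 atoms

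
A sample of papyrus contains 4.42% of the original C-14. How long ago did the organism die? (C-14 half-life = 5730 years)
Age = t½ × log₂(1/ratio) = 25780 years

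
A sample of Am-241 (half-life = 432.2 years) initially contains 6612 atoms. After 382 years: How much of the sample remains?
N = N₀(1/2)^(t/t½) = 3583 atoms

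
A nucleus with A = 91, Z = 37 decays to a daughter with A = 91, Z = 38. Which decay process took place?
ΔA = 0, ΔZ = +1 ⇒ beta-minus decay (β⁻)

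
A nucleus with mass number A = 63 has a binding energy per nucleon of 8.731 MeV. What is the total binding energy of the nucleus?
B.E. = 8.731 × 63 = 550.1 MeV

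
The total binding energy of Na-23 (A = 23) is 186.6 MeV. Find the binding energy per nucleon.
B.E./A = 186.6/23 = 8.113 MeV/nucleon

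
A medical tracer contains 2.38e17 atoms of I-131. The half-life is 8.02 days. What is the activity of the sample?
A = λN = 2.057e16 decays/day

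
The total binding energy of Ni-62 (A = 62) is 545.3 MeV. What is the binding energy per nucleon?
B.E./A = 545.3/62 = 8.795 MeV/nucleon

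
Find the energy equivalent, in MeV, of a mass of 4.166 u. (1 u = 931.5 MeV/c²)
E = mc² = 3881 MeV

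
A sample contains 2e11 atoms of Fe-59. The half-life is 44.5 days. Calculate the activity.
A = λN = 3.115e9 decays/day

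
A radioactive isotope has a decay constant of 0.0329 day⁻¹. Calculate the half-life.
t½ = ln(2)/λ = 21.07 days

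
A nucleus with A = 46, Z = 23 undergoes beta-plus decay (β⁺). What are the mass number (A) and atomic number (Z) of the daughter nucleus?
Daughter: A = 46, Z = 22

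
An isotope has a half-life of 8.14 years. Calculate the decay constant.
λ = ln(2)/t½ = 0.08515 year⁻¹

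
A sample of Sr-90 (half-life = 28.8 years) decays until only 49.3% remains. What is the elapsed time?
t = t½ × log₂(N₀/N) = 29.39 years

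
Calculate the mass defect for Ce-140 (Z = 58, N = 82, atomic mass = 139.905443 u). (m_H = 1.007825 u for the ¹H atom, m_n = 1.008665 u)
Δm = Z·m_H + N·m_n − M = 1.259 u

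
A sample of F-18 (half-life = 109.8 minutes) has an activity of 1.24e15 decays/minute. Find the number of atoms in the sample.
N = A/λ = 1.964e17 atoms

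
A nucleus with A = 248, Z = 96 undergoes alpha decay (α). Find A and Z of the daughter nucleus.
Daughter: A = 244, Z = 94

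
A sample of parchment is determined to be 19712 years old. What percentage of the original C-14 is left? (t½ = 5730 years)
N/N₀ = (1/2)^(t/t½) = 0.09213 = 9.21%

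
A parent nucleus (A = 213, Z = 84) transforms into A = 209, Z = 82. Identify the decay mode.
ΔA = -4, ΔZ = -2 ⇒ alpha decay (α)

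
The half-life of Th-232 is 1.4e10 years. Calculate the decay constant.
λ = ln(2)/t½ = 4.951e-11 year⁻¹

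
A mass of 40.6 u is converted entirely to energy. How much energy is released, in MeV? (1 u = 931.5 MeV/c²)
E = mc² = 37820 MeV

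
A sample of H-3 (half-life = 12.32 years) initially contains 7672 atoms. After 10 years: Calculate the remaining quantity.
N = N₀(1/2)^(t/t½) = 4371 atoms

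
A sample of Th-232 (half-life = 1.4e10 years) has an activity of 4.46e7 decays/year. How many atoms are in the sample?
N = A/λ = 9.008e17 atoms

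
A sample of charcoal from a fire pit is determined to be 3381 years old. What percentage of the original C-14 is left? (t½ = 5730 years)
N/N₀ = (1/2)^(t/t½) = 0.6643 = 66.4%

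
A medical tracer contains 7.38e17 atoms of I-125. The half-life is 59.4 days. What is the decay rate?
A = λN = 8.612e15 decays/day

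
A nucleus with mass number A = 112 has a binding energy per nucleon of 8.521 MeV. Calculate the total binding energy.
B.E. = 8.521 × 112 = 954.4 MeV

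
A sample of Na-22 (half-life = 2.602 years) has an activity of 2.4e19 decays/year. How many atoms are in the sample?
N = A/λ = 9.009e19 atoms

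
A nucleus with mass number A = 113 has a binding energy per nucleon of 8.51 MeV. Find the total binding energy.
B.E. = 8.51 × 113 = 961.6 MeV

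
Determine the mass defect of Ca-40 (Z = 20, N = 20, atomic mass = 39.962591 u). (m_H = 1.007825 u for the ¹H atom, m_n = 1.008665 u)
Δm = Z·m_H + N·m_n − M = 0.3672 u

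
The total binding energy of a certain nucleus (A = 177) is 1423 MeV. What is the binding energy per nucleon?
B.E./A = 1423/177 = 8.04 MeV/nucleon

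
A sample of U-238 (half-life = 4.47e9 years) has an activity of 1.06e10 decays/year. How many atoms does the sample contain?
N = A/λ = 6.836e19 atoms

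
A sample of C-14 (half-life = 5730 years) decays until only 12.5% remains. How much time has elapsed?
t = t½ × log₂(N₀/N) = 17190 years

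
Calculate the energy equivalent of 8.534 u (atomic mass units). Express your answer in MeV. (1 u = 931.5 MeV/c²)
E = mc² = 7949 MeV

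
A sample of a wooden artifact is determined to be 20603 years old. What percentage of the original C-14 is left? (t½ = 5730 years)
N/N₀ = (1/2)^(t/t½) = 0.08272 = 8.27%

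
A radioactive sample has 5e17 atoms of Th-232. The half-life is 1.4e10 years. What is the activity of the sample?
A = λN = 2.476e7 decays/year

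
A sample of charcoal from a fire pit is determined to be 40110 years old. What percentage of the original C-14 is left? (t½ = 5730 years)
N/N₀ = (1/2)^(t/t½) = 0.007812 = 0.781%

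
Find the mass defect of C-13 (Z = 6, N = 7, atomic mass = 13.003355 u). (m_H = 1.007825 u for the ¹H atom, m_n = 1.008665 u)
Δm = Z·m_H + N·m_n − M = 0.1043 u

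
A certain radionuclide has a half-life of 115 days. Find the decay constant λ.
λ = ln(2)/t½ = 0.006027 day⁻¹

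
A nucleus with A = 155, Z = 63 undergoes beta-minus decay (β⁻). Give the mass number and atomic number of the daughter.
Daughter: A = 155, Z = 64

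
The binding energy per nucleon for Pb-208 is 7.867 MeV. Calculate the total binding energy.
B.E. = 7.867 × 208 = 1636 MeV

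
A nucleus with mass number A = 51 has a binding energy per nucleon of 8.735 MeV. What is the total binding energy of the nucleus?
B.E. = 8.735 × 51 = 445.5 MeV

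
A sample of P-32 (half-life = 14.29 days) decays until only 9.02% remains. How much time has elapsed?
t = t½ × log₂(N₀/N) = 49.6 days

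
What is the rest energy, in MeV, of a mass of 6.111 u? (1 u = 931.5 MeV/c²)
E = mc² = 5692 MeV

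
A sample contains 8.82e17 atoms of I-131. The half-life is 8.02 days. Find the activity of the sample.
A = λN = 7.623e16 decays/day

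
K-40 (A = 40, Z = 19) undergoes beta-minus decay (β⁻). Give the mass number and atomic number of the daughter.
Daughter: A = 40, Z = 20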